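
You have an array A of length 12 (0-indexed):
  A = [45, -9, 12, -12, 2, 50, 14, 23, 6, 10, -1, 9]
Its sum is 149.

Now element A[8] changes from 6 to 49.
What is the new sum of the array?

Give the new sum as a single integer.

Old value at index 8: 6
New value at index 8: 49
Delta = 49 - 6 = 43
New sum = old_sum + delta = 149 + (43) = 192

Answer: 192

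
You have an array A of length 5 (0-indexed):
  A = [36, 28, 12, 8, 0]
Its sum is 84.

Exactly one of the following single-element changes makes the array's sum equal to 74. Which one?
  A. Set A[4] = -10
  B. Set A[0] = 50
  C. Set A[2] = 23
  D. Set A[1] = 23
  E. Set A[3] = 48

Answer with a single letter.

Option A: A[4] 0->-10, delta=-10, new_sum=84+(-10)=74 <-- matches target
Option B: A[0] 36->50, delta=14, new_sum=84+(14)=98
Option C: A[2] 12->23, delta=11, new_sum=84+(11)=95
Option D: A[1] 28->23, delta=-5, new_sum=84+(-5)=79
Option E: A[3] 8->48, delta=40, new_sum=84+(40)=124

Answer: A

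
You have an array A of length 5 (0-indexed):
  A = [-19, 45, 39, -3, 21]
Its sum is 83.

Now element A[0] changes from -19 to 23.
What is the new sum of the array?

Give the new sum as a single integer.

Old value at index 0: -19
New value at index 0: 23
Delta = 23 - -19 = 42
New sum = old_sum + delta = 83 + (42) = 125

Answer: 125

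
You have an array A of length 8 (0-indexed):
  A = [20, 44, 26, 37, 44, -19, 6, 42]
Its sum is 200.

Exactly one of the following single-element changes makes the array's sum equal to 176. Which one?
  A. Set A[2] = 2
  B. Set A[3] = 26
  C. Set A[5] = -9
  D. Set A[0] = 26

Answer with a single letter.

Option A: A[2] 26->2, delta=-24, new_sum=200+(-24)=176 <-- matches target
Option B: A[3] 37->26, delta=-11, new_sum=200+(-11)=189
Option C: A[5] -19->-9, delta=10, new_sum=200+(10)=210
Option D: A[0] 20->26, delta=6, new_sum=200+(6)=206

Answer: A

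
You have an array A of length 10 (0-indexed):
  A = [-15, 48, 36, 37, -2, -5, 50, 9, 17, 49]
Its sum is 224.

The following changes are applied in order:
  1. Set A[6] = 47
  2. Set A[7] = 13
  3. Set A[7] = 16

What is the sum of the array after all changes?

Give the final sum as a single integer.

Initial sum: 224
Change 1: A[6] 50 -> 47, delta = -3, sum = 221
Change 2: A[7] 9 -> 13, delta = 4, sum = 225
Change 3: A[7] 13 -> 16, delta = 3, sum = 228

Answer: 228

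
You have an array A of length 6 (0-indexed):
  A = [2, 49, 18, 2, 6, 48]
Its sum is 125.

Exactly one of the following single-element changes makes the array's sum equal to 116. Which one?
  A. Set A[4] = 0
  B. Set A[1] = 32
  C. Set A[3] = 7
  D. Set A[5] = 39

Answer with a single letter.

Option A: A[4] 6->0, delta=-6, new_sum=125+(-6)=119
Option B: A[1] 49->32, delta=-17, new_sum=125+(-17)=108
Option C: A[3] 2->7, delta=5, new_sum=125+(5)=130
Option D: A[5] 48->39, delta=-9, new_sum=125+(-9)=116 <-- matches target

Answer: D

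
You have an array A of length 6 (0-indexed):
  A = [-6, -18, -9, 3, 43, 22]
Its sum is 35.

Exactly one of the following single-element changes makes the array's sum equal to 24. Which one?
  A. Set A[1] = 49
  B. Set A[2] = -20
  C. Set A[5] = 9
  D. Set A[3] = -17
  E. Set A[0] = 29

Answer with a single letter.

Answer: B

Derivation:
Option A: A[1] -18->49, delta=67, new_sum=35+(67)=102
Option B: A[2] -9->-20, delta=-11, new_sum=35+(-11)=24 <-- matches target
Option C: A[5] 22->9, delta=-13, new_sum=35+(-13)=22
Option D: A[3] 3->-17, delta=-20, new_sum=35+(-20)=15
Option E: A[0] -6->29, delta=35, new_sum=35+(35)=70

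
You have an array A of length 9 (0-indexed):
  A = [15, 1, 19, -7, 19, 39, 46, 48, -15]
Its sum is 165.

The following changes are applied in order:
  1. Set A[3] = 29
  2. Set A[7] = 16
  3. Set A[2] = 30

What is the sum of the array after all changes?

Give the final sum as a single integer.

Initial sum: 165
Change 1: A[3] -7 -> 29, delta = 36, sum = 201
Change 2: A[7] 48 -> 16, delta = -32, sum = 169
Change 3: A[2] 19 -> 30, delta = 11, sum = 180

Answer: 180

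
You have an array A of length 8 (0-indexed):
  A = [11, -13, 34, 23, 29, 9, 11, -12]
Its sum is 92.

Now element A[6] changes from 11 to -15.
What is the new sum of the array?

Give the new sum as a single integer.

Old value at index 6: 11
New value at index 6: -15
Delta = -15 - 11 = -26
New sum = old_sum + delta = 92 + (-26) = 66

Answer: 66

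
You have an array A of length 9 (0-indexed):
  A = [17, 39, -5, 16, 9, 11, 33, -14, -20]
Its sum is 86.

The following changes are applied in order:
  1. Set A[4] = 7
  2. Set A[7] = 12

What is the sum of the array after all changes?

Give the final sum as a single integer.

Initial sum: 86
Change 1: A[4] 9 -> 7, delta = -2, sum = 84
Change 2: A[7] -14 -> 12, delta = 26, sum = 110

Answer: 110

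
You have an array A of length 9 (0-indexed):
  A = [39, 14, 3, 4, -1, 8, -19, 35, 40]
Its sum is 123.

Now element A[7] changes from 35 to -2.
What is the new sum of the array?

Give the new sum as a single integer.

Answer: 86

Derivation:
Old value at index 7: 35
New value at index 7: -2
Delta = -2 - 35 = -37
New sum = old_sum + delta = 123 + (-37) = 86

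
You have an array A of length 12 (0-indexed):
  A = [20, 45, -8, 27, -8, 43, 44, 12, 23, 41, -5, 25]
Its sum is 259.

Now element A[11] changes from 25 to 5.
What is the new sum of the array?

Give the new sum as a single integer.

Old value at index 11: 25
New value at index 11: 5
Delta = 5 - 25 = -20
New sum = old_sum + delta = 259 + (-20) = 239

Answer: 239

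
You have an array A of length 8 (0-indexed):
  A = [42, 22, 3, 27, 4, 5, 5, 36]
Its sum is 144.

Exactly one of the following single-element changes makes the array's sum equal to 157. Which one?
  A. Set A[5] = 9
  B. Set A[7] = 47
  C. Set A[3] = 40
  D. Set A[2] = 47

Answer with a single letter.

Option A: A[5] 5->9, delta=4, new_sum=144+(4)=148
Option B: A[7] 36->47, delta=11, new_sum=144+(11)=155
Option C: A[3] 27->40, delta=13, new_sum=144+(13)=157 <-- matches target
Option D: A[2] 3->47, delta=44, new_sum=144+(44)=188

Answer: C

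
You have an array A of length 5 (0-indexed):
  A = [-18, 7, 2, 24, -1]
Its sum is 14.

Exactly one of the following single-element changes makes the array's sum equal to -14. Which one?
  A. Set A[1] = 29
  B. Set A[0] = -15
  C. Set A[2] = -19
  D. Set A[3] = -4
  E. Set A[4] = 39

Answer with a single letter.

Answer: D

Derivation:
Option A: A[1] 7->29, delta=22, new_sum=14+(22)=36
Option B: A[0] -18->-15, delta=3, new_sum=14+(3)=17
Option C: A[2] 2->-19, delta=-21, new_sum=14+(-21)=-7
Option D: A[3] 24->-4, delta=-28, new_sum=14+(-28)=-14 <-- matches target
Option E: A[4] -1->39, delta=40, new_sum=14+(40)=54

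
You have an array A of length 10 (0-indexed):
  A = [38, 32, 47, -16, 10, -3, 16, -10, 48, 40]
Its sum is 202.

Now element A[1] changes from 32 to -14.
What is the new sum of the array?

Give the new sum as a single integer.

Answer: 156

Derivation:
Old value at index 1: 32
New value at index 1: -14
Delta = -14 - 32 = -46
New sum = old_sum + delta = 202 + (-46) = 156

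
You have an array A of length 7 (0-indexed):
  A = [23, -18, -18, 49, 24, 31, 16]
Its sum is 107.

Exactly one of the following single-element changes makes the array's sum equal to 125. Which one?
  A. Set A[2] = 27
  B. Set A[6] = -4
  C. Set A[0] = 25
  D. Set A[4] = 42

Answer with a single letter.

Option A: A[2] -18->27, delta=45, new_sum=107+(45)=152
Option B: A[6] 16->-4, delta=-20, new_sum=107+(-20)=87
Option C: A[0] 23->25, delta=2, new_sum=107+(2)=109
Option D: A[4] 24->42, delta=18, new_sum=107+(18)=125 <-- matches target

Answer: D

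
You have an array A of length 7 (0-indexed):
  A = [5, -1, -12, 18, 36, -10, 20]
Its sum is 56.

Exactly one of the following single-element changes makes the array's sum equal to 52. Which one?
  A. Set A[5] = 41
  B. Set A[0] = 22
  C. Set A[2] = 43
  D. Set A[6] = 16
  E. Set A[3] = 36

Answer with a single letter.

Option A: A[5] -10->41, delta=51, new_sum=56+(51)=107
Option B: A[0] 5->22, delta=17, new_sum=56+(17)=73
Option C: A[2] -12->43, delta=55, new_sum=56+(55)=111
Option D: A[6] 20->16, delta=-4, new_sum=56+(-4)=52 <-- matches target
Option E: A[3] 18->36, delta=18, new_sum=56+(18)=74

Answer: D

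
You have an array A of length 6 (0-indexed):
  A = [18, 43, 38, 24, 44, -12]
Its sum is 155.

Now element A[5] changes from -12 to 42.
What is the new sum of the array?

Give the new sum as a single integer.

Answer: 209

Derivation:
Old value at index 5: -12
New value at index 5: 42
Delta = 42 - -12 = 54
New sum = old_sum + delta = 155 + (54) = 209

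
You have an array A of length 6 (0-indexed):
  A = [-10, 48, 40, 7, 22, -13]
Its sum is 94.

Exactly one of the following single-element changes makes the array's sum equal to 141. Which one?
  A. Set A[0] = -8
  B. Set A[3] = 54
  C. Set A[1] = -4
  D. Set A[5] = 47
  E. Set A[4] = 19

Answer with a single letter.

Option A: A[0] -10->-8, delta=2, new_sum=94+(2)=96
Option B: A[3] 7->54, delta=47, new_sum=94+(47)=141 <-- matches target
Option C: A[1] 48->-4, delta=-52, new_sum=94+(-52)=42
Option D: A[5] -13->47, delta=60, new_sum=94+(60)=154
Option E: A[4] 22->19, delta=-3, new_sum=94+(-3)=91

Answer: B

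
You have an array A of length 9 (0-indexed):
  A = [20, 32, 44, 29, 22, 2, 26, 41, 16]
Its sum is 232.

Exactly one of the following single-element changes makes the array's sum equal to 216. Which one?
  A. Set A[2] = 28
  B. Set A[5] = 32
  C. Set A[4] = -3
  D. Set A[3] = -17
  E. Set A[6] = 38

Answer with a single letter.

Answer: A

Derivation:
Option A: A[2] 44->28, delta=-16, new_sum=232+(-16)=216 <-- matches target
Option B: A[5] 2->32, delta=30, new_sum=232+(30)=262
Option C: A[4] 22->-3, delta=-25, new_sum=232+(-25)=207
Option D: A[3] 29->-17, delta=-46, new_sum=232+(-46)=186
Option E: A[6] 26->38, delta=12, new_sum=232+(12)=244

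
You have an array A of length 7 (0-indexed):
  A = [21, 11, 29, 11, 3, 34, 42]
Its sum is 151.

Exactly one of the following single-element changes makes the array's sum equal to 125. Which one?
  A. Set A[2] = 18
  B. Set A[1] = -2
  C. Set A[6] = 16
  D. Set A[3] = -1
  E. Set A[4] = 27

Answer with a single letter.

Option A: A[2] 29->18, delta=-11, new_sum=151+(-11)=140
Option B: A[1] 11->-2, delta=-13, new_sum=151+(-13)=138
Option C: A[6] 42->16, delta=-26, new_sum=151+(-26)=125 <-- matches target
Option D: A[3] 11->-1, delta=-12, new_sum=151+(-12)=139
Option E: A[4] 3->27, delta=24, new_sum=151+(24)=175

Answer: C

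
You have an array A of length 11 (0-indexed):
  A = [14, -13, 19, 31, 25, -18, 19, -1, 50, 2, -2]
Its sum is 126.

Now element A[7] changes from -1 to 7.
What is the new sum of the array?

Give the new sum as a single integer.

Old value at index 7: -1
New value at index 7: 7
Delta = 7 - -1 = 8
New sum = old_sum + delta = 126 + (8) = 134

Answer: 134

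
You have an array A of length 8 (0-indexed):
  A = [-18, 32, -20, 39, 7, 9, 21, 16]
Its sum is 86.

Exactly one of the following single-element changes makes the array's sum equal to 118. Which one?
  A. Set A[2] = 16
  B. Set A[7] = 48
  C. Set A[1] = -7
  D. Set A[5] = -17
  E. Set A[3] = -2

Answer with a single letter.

Option A: A[2] -20->16, delta=36, new_sum=86+(36)=122
Option B: A[7] 16->48, delta=32, new_sum=86+(32)=118 <-- matches target
Option C: A[1] 32->-7, delta=-39, new_sum=86+(-39)=47
Option D: A[5] 9->-17, delta=-26, new_sum=86+(-26)=60
Option E: A[3] 39->-2, delta=-41, new_sum=86+(-41)=45

Answer: B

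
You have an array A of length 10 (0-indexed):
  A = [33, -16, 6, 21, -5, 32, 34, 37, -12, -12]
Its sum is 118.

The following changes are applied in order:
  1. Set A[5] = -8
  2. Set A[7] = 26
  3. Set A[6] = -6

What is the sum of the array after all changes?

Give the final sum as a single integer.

Answer: 27

Derivation:
Initial sum: 118
Change 1: A[5] 32 -> -8, delta = -40, sum = 78
Change 2: A[7] 37 -> 26, delta = -11, sum = 67
Change 3: A[6] 34 -> -6, delta = -40, sum = 27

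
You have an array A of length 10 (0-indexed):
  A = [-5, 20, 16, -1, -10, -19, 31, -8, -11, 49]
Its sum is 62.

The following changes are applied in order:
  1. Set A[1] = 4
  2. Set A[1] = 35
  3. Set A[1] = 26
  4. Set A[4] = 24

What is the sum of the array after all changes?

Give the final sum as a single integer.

Initial sum: 62
Change 1: A[1] 20 -> 4, delta = -16, sum = 46
Change 2: A[1] 4 -> 35, delta = 31, sum = 77
Change 3: A[1] 35 -> 26, delta = -9, sum = 68
Change 4: A[4] -10 -> 24, delta = 34, sum = 102

Answer: 102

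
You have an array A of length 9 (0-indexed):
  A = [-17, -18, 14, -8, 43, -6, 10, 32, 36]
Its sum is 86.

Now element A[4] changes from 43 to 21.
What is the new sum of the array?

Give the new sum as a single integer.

Answer: 64

Derivation:
Old value at index 4: 43
New value at index 4: 21
Delta = 21 - 43 = -22
New sum = old_sum + delta = 86 + (-22) = 64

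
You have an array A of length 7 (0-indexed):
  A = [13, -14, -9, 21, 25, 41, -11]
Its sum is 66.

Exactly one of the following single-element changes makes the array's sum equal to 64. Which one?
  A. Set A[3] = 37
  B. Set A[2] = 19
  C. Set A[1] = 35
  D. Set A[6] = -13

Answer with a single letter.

Option A: A[3] 21->37, delta=16, new_sum=66+(16)=82
Option B: A[2] -9->19, delta=28, new_sum=66+(28)=94
Option C: A[1] -14->35, delta=49, new_sum=66+(49)=115
Option D: A[6] -11->-13, delta=-2, new_sum=66+(-2)=64 <-- matches target

Answer: D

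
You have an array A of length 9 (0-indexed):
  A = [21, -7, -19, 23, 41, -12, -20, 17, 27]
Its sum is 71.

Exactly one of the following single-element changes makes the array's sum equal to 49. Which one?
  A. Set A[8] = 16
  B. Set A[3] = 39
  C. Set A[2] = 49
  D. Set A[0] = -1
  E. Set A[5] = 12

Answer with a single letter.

Answer: D

Derivation:
Option A: A[8] 27->16, delta=-11, new_sum=71+(-11)=60
Option B: A[3] 23->39, delta=16, new_sum=71+(16)=87
Option C: A[2] -19->49, delta=68, new_sum=71+(68)=139
Option D: A[0] 21->-1, delta=-22, new_sum=71+(-22)=49 <-- matches target
Option E: A[5] -12->12, delta=24, new_sum=71+(24)=95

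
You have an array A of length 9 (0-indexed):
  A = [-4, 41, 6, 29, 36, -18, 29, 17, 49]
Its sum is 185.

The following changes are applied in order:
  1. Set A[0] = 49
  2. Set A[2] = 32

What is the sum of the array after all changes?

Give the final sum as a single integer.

Answer: 264

Derivation:
Initial sum: 185
Change 1: A[0] -4 -> 49, delta = 53, sum = 238
Change 2: A[2] 6 -> 32, delta = 26, sum = 264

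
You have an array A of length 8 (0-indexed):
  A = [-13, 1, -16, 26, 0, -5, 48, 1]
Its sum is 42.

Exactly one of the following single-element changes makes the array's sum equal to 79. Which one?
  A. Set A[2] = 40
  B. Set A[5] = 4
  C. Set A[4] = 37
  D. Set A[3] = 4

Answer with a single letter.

Option A: A[2] -16->40, delta=56, new_sum=42+(56)=98
Option B: A[5] -5->4, delta=9, new_sum=42+(9)=51
Option C: A[4] 0->37, delta=37, new_sum=42+(37)=79 <-- matches target
Option D: A[3] 26->4, delta=-22, new_sum=42+(-22)=20

Answer: C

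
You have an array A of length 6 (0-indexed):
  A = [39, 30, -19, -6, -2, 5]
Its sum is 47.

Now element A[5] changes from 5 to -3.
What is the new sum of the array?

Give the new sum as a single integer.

Old value at index 5: 5
New value at index 5: -3
Delta = -3 - 5 = -8
New sum = old_sum + delta = 47 + (-8) = 39

Answer: 39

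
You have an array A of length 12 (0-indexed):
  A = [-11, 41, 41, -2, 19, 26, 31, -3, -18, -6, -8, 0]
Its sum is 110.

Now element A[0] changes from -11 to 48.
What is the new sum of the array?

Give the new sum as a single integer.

Old value at index 0: -11
New value at index 0: 48
Delta = 48 - -11 = 59
New sum = old_sum + delta = 110 + (59) = 169

Answer: 169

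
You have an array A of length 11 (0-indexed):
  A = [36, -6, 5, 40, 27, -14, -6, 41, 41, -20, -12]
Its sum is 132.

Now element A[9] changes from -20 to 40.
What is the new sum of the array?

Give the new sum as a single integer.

Answer: 192

Derivation:
Old value at index 9: -20
New value at index 9: 40
Delta = 40 - -20 = 60
New sum = old_sum + delta = 132 + (60) = 192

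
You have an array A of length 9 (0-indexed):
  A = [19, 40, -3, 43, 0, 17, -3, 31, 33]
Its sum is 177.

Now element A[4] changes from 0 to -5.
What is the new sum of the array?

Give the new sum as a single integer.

Old value at index 4: 0
New value at index 4: -5
Delta = -5 - 0 = -5
New sum = old_sum + delta = 177 + (-5) = 172

Answer: 172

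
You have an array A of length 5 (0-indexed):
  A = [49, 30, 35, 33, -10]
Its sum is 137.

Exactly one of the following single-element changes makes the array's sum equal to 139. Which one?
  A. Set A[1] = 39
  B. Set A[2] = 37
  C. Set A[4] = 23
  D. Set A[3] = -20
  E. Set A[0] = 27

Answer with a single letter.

Answer: B

Derivation:
Option A: A[1] 30->39, delta=9, new_sum=137+(9)=146
Option B: A[2] 35->37, delta=2, new_sum=137+(2)=139 <-- matches target
Option C: A[4] -10->23, delta=33, new_sum=137+(33)=170
Option D: A[3] 33->-20, delta=-53, new_sum=137+(-53)=84
Option E: A[0] 49->27, delta=-22, new_sum=137+(-22)=115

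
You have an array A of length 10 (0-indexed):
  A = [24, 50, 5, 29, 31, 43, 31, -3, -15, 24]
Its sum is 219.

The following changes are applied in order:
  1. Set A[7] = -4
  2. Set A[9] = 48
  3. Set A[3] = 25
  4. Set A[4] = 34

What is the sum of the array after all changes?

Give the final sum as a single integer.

Initial sum: 219
Change 1: A[7] -3 -> -4, delta = -1, sum = 218
Change 2: A[9] 24 -> 48, delta = 24, sum = 242
Change 3: A[3] 29 -> 25, delta = -4, sum = 238
Change 4: A[4] 31 -> 34, delta = 3, sum = 241

Answer: 241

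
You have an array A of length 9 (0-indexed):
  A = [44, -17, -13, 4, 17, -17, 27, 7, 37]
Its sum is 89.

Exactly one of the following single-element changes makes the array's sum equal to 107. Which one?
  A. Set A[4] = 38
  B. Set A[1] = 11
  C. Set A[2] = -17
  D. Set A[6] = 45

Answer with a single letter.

Answer: D

Derivation:
Option A: A[4] 17->38, delta=21, new_sum=89+(21)=110
Option B: A[1] -17->11, delta=28, new_sum=89+(28)=117
Option C: A[2] -13->-17, delta=-4, new_sum=89+(-4)=85
Option D: A[6] 27->45, delta=18, new_sum=89+(18)=107 <-- matches target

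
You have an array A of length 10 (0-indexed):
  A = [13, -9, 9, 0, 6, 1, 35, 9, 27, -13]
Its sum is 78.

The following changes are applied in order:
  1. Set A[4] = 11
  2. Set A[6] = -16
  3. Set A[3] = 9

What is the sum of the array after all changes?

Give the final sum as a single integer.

Initial sum: 78
Change 1: A[4] 6 -> 11, delta = 5, sum = 83
Change 2: A[6] 35 -> -16, delta = -51, sum = 32
Change 3: A[3] 0 -> 9, delta = 9, sum = 41

Answer: 41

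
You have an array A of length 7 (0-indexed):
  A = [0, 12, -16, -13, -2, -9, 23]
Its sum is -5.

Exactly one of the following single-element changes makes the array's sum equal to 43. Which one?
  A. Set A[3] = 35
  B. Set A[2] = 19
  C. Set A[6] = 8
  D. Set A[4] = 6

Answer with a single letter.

Answer: A

Derivation:
Option A: A[3] -13->35, delta=48, new_sum=-5+(48)=43 <-- matches target
Option B: A[2] -16->19, delta=35, new_sum=-5+(35)=30
Option C: A[6] 23->8, delta=-15, new_sum=-5+(-15)=-20
Option D: A[4] -2->6, delta=8, new_sum=-5+(8)=3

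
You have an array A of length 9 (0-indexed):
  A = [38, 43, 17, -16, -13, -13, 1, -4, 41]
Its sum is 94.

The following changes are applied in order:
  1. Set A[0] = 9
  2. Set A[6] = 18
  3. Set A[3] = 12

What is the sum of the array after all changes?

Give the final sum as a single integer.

Initial sum: 94
Change 1: A[0] 38 -> 9, delta = -29, sum = 65
Change 2: A[6] 1 -> 18, delta = 17, sum = 82
Change 3: A[3] -16 -> 12, delta = 28, sum = 110

Answer: 110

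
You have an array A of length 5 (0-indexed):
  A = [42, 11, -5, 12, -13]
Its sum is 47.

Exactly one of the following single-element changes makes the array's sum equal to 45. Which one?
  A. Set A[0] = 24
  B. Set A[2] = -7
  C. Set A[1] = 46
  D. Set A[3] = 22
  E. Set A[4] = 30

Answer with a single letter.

Option A: A[0] 42->24, delta=-18, new_sum=47+(-18)=29
Option B: A[2] -5->-7, delta=-2, new_sum=47+(-2)=45 <-- matches target
Option C: A[1] 11->46, delta=35, new_sum=47+(35)=82
Option D: A[3] 12->22, delta=10, new_sum=47+(10)=57
Option E: A[4] -13->30, delta=43, new_sum=47+(43)=90

Answer: B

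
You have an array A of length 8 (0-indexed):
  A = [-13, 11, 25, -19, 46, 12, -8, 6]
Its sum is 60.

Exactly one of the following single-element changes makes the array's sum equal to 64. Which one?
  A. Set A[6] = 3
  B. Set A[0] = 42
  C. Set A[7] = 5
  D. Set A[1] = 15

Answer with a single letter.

Option A: A[6] -8->3, delta=11, new_sum=60+(11)=71
Option B: A[0] -13->42, delta=55, new_sum=60+(55)=115
Option C: A[7] 6->5, delta=-1, new_sum=60+(-1)=59
Option D: A[1] 11->15, delta=4, new_sum=60+(4)=64 <-- matches target

Answer: D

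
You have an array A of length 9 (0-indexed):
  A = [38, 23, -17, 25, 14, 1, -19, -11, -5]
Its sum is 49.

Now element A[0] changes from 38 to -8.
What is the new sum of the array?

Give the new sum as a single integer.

Answer: 3

Derivation:
Old value at index 0: 38
New value at index 0: -8
Delta = -8 - 38 = -46
New sum = old_sum + delta = 49 + (-46) = 3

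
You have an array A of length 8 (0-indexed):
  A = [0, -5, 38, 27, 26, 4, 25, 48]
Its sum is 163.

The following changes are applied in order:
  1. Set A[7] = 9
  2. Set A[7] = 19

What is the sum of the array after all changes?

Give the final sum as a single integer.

Answer: 134

Derivation:
Initial sum: 163
Change 1: A[7] 48 -> 9, delta = -39, sum = 124
Change 2: A[7] 9 -> 19, delta = 10, sum = 134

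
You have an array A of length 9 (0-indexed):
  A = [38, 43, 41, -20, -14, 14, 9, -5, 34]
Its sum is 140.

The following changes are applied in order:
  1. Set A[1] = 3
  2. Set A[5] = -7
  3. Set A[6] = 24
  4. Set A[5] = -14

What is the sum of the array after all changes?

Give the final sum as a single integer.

Answer: 87

Derivation:
Initial sum: 140
Change 1: A[1] 43 -> 3, delta = -40, sum = 100
Change 2: A[5] 14 -> -7, delta = -21, sum = 79
Change 3: A[6] 9 -> 24, delta = 15, sum = 94
Change 4: A[5] -7 -> -14, delta = -7, sum = 87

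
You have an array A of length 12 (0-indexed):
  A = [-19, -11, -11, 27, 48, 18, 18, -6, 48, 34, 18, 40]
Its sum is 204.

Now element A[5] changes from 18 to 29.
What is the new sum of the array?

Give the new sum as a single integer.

Old value at index 5: 18
New value at index 5: 29
Delta = 29 - 18 = 11
New sum = old_sum + delta = 204 + (11) = 215

Answer: 215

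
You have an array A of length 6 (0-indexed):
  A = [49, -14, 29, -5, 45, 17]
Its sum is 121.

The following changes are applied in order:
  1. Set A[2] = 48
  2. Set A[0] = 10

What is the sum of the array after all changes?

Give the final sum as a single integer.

Answer: 101

Derivation:
Initial sum: 121
Change 1: A[2] 29 -> 48, delta = 19, sum = 140
Change 2: A[0] 49 -> 10, delta = -39, sum = 101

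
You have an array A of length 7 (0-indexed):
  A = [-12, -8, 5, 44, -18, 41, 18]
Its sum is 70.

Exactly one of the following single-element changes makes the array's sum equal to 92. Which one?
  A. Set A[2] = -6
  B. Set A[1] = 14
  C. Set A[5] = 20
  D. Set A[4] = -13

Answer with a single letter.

Option A: A[2] 5->-6, delta=-11, new_sum=70+(-11)=59
Option B: A[1] -8->14, delta=22, new_sum=70+(22)=92 <-- matches target
Option C: A[5] 41->20, delta=-21, new_sum=70+(-21)=49
Option D: A[4] -18->-13, delta=5, new_sum=70+(5)=75

Answer: B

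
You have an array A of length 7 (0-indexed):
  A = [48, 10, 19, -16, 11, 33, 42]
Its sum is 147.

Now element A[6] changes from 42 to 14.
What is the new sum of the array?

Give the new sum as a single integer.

Answer: 119

Derivation:
Old value at index 6: 42
New value at index 6: 14
Delta = 14 - 42 = -28
New sum = old_sum + delta = 147 + (-28) = 119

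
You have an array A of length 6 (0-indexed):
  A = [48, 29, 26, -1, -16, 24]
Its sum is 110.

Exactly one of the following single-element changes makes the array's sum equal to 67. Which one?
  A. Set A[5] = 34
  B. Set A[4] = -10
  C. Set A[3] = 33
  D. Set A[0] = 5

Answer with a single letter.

Answer: D

Derivation:
Option A: A[5] 24->34, delta=10, new_sum=110+(10)=120
Option B: A[4] -16->-10, delta=6, new_sum=110+(6)=116
Option C: A[3] -1->33, delta=34, new_sum=110+(34)=144
Option D: A[0] 48->5, delta=-43, new_sum=110+(-43)=67 <-- matches target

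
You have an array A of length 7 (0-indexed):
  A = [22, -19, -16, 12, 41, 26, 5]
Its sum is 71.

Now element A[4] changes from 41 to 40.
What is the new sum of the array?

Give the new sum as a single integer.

Answer: 70

Derivation:
Old value at index 4: 41
New value at index 4: 40
Delta = 40 - 41 = -1
New sum = old_sum + delta = 71 + (-1) = 70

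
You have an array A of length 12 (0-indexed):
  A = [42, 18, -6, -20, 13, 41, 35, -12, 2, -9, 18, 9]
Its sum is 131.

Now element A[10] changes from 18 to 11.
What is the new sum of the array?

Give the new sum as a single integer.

Answer: 124

Derivation:
Old value at index 10: 18
New value at index 10: 11
Delta = 11 - 18 = -7
New sum = old_sum + delta = 131 + (-7) = 124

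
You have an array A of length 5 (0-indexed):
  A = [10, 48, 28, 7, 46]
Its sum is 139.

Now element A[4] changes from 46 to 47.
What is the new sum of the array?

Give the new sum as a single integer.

Answer: 140

Derivation:
Old value at index 4: 46
New value at index 4: 47
Delta = 47 - 46 = 1
New sum = old_sum + delta = 139 + (1) = 140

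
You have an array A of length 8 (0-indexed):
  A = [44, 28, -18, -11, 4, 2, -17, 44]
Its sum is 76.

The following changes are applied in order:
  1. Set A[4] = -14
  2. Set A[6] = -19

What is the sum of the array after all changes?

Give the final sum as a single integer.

Answer: 56

Derivation:
Initial sum: 76
Change 1: A[4] 4 -> -14, delta = -18, sum = 58
Change 2: A[6] -17 -> -19, delta = -2, sum = 56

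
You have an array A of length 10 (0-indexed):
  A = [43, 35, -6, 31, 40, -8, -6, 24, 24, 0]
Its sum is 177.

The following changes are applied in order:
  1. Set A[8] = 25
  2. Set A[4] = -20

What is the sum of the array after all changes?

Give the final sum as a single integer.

Initial sum: 177
Change 1: A[8] 24 -> 25, delta = 1, sum = 178
Change 2: A[4] 40 -> -20, delta = -60, sum = 118

Answer: 118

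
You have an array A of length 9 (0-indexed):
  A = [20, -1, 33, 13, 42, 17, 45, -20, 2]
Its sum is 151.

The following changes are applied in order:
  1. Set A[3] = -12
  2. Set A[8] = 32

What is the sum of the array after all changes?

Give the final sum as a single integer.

Initial sum: 151
Change 1: A[3] 13 -> -12, delta = -25, sum = 126
Change 2: A[8] 2 -> 32, delta = 30, sum = 156

Answer: 156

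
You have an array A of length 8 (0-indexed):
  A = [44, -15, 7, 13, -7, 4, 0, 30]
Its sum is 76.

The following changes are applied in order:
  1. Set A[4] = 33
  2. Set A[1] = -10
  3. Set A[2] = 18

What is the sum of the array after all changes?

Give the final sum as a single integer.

Answer: 132

Derivation:
Initial sum: 76
Change 1: A[4] -7 -> 33, delta = 40, sum = 116
Change 2: A[1] -15 -> -10, delta = 5, sum = 121
Change 3: A[2] 7 -> 18, delta = 11, sum = 132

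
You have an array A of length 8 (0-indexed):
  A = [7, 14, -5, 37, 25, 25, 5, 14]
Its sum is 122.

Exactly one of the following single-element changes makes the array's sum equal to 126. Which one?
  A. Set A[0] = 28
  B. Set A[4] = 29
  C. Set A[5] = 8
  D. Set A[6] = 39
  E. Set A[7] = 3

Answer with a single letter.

Option A: A[0] 7->28, delta=21, new_sum=122+(21)=143
Option B: A[4] 25->29, delta=4, new_sum=122+(4)=126 <-- matches target
Option C: A[5] 25->8, delta=-17, new_sum=122+(-17)=105
Option D: A[6] 5->39, delta=34, new_sum=122+(34)=156
Option E: A[7] 14->3, delta=-11, new_sum=122+(-11)=111

Answer: B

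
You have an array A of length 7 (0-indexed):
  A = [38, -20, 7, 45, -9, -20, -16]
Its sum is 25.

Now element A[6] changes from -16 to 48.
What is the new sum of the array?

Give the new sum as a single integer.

Answer: 89

Derivation:
Old value at index 6: -16
New value at index 6: 48
Delta = 48 - -16 = 64
New sum = old_sum + delta = 25 + (64) = 89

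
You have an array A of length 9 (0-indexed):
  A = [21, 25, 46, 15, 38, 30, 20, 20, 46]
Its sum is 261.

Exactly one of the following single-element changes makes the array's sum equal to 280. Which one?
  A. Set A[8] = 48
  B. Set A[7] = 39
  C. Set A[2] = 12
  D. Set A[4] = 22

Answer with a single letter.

Answer: B

Derivation:
Option A: A[8] 46->48, delta=2, new_sum=261+(2)=263
Option B: A[7] 20->39, delta=19, new_sum=261+(19)=280 <-- matches target
Option C: A[2] 46->12, delta=-34, new_sum=261+(-34)=227
Option D: A[4] 38->22, delta=-16, new_sum=261+(-16)=245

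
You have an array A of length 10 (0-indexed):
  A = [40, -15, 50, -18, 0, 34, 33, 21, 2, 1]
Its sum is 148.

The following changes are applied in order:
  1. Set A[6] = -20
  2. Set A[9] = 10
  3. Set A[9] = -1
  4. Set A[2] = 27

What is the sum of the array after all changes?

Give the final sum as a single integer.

Answer: 70

Derivation:
Initial sum: 148
Change 1: A[6] 33 -> -20, delta = -53, sum = 95
Change 2: A[9] 1 -> 10, delta = 9, sum = 104
Change 3: A[9] 10 -> -1, delta = -11, sum = 93
Change 4: A[2] 50 -> 27, delta = -23, sum = 70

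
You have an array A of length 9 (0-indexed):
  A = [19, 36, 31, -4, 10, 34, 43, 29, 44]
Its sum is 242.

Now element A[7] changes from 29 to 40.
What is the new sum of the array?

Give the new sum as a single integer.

Answer: 253

Derivation:
Old value at index 7: 29
New value at index 7: 40
Delta = 40 - 29 = 11
New sum = old_sum + delta = 242 + (11) = 253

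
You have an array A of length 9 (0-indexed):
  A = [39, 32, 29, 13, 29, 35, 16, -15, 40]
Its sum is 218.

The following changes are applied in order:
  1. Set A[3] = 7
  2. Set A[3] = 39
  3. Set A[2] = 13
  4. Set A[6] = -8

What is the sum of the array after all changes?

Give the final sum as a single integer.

Initial sum: 218
Change 1: A[3] 13 -> 7, delta = -6, sum = 212
Change 2: A[3] 7 -> 39, delta = 32, sum = 244
Change 3: A[2] 29 -> 13, delta = -16, sum = 228
Change 4: A[6] 16 -> -8, delta = -24, sum = 204

Answer: 204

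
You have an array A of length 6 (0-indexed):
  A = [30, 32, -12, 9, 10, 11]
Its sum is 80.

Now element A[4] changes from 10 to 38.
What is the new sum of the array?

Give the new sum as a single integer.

Old value at index 4: 10
New value at index 4: 38
Delta = 38 - 10 = 28
New sum = old_sum + delta = 80 + (28) = 108

Answer: 108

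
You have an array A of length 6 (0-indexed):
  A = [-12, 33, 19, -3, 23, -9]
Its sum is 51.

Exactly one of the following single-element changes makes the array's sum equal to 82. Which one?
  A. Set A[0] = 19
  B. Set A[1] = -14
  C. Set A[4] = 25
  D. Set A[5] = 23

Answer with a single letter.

Option A: A[0] -12->19, delta=31, new_sum=51+(31)=82 <-- matches target
Option B: A[1] 33->-14, delta=-47, new_sum=51+(-47)=4
Option C: A[4] 23->25, delta=2, new_sum=51+(2)=53
Option D: A[5] -9->23, delta=32, new_sum=51+(32)=83

Answer: A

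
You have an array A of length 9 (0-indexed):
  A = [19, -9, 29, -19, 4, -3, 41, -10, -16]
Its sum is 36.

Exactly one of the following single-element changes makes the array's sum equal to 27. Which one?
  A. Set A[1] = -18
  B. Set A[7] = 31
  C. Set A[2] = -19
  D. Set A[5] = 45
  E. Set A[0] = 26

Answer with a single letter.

Option A: A[1] -9->-18, delta=-9, new_sum=36+(-9)=27 <-- matches target
Option B: A[7] -10->31, delta=41, new_sum=36+(41)=77
Option C: A[2] 29->-19, delta=-48, new_sum=36+(-48)=-12
Option D: A[5] -3->45, delta=48, new_sum=36+(48)=84
Option E: A[0] 19->26, delta=7, new_sum=36+(7)=43

Answer: A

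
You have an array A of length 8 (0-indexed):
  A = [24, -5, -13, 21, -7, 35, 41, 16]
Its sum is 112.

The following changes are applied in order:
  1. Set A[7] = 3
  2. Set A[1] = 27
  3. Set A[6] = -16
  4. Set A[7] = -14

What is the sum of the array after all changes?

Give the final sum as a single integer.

Initial sum: 112
Change 1: A[7] 16 -> 3, delta = -13, sum = 99
Change 2: A[1] -5 -> 27, delta = 32, sum = 131
Change 3: A[6] 41 -> -16, delta = -57, sum = 74
Change 4: A[7] 3 -> -14, delta = -17, sum = 57

Answer: 57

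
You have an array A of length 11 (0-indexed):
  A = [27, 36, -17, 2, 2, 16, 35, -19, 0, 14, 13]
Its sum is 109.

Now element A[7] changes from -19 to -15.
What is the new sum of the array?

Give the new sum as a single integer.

Old value at index 7: -19
New value at index 7: -15
Delta = -15 - -19 = 4
New sum = old_sum + delta = 109 + (4) = 113

Answer: 113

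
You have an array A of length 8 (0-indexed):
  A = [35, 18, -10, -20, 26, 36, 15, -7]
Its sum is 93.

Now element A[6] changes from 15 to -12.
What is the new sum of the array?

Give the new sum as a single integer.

Answer: 66

Derivation:
Old value at index 6: 15
New value at index 6: -12
Delta = -12 - 15 = -27
New sum = old_sum + delta = 93 + (-27) = 66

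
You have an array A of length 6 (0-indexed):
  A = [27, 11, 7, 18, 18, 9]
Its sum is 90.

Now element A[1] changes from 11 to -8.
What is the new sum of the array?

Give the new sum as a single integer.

Answer: 71

Derivation:
Old value at index 1: 11
New value at index 1: -8
Delta = -8 - 11 = -19
New sum = old_sum + delta = 90 + (-19) = 71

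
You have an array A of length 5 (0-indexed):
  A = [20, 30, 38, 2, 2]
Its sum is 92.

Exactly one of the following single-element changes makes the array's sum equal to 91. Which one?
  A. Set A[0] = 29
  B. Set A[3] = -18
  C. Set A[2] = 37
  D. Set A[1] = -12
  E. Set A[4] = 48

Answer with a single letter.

Answer: C

Derivation:
Option A: A[0] 20->29, delta=9, new_sum=92+(9)=101
Option B: A[3] 2->-18, delta=-20, new_sum=92+(-20)=72
Option C: A[2] 38->37, delta=-1, new_sum=92+(-1)=91 <-- matches target
Option D: A[1] 30->-12, delta=-42, new_sum=92+(-42)=50
Option E: A[4] 2->48, delta=46, new_sum=92+(46)=138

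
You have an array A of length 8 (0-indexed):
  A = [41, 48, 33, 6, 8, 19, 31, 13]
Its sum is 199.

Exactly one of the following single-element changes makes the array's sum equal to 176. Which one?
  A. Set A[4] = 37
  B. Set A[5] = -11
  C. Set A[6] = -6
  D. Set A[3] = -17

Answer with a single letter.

Option A: A[4] 8->37, delta=29, new_sum=199+(29)=228
Option B: A[5] 19->-11, delta=-30, new_sum=199+(-30)=169
Option C: A[6] 31->-6, delta=-37, new_sum=199+(-37)=162
Option D: A[3] 6->-17, delta=-23, new_sum=199+(-23)=176 <-- matches target

Answer: D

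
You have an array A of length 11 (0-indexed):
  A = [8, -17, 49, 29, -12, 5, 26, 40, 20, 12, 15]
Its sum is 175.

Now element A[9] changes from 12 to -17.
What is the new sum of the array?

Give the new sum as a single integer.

Old value at index 9: 12
New value at index 9: -17
Delta = -17 - 12 = -29
New sum = old_sum + delta = 175 + (-29) = 146

Answer: 146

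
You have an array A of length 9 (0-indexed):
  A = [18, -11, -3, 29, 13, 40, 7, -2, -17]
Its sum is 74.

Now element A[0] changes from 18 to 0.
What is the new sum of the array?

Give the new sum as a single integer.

Answer: 56

Derivation:
Old value at index 0: 18
New value at index 0: 0
Delta = 0 - 18 = -18
New sum = old_sum + delta = 74 + (-18) = 56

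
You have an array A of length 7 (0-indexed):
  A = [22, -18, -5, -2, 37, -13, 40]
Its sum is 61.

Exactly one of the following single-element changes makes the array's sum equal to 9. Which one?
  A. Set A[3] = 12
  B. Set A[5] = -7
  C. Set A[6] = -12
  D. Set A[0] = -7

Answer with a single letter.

Answer: C

Derivation:
Option A: A[3] -2->12, delta=14, new_sum=61+(14)=75
Option B: A[5] -13->-7, delta=6, new_sum=61+(6)=67
Option C: A[6] 40->-12, delta=-52, new_sum=61+(-52)=9 <-- matches target
Option D: A[0] 22->-7, delta=-29, new_sum=61+(-29)=32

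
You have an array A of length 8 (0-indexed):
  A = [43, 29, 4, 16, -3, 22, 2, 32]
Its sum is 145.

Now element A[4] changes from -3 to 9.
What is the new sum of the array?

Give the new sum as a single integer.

Old value at index 4: -3
New value at index 4: 9
Delta = 9 - -3 = 12
New sum = old_sum + delta = 145 + (12) = 157

Answer: 157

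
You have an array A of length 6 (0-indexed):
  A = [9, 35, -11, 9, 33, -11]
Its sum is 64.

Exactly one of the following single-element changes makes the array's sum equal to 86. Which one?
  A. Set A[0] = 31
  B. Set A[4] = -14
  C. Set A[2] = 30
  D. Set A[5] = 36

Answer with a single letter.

Option A: A[0] 9->31, delta=22, new_sum=64+(22)=86 <-- matches target
Option B: A[4] 33->-14, delta=-47, new_sum=64+(-47)=17
Option C: A[2] -11->30, delta=41, new_sum=64+(41)=105
Option D: A[5] -11->36, delta=47, new_sum=64+(47)=111

Answer: A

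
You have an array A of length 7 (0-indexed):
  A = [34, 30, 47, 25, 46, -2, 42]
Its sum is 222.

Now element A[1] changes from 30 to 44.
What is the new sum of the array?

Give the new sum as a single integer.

Old value at index 1: 30
New value at index 1: 44
Delta = 44 - 30 = 14
New sum = old_sum + delta = 222 + (14) = 236

Answer: 236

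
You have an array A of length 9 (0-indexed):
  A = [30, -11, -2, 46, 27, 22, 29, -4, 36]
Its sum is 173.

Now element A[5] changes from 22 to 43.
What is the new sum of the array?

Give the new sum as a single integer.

Answer: 194

Derivation:
Old value at index 5: 22
New value at index 5: 43
Delta = 43 - 22 = 21
New sum = old_sum + delta = 173 + (21) = 194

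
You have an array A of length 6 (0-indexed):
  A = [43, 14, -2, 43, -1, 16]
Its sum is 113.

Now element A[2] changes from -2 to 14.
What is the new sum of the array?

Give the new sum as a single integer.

Old value at index 2: -2
New value at index 2: 14
Delta = 14 - -2 = 16
New sum = old_sum + delta = 113 + (16) = 129

Answer: 129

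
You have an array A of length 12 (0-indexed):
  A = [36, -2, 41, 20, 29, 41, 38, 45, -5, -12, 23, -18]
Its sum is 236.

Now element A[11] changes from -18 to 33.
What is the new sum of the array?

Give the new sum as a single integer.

Old value at index 11: -18
New value at index 11: 33
Delta = 33 - -18 = 51
New sum = old_sum + delta = 236 + (51) = 287

Answer: 287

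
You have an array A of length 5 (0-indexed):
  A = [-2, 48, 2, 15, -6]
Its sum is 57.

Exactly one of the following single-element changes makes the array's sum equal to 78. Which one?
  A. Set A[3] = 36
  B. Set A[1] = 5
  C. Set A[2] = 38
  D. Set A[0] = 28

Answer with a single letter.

Answer: A

Derivation:
Option A: A[3] 15->36, delta=21, new_sum=57+(21)=78 <-- matches target
Option B: A[1] 48->5, delta=-43, new_sum=57+(-43)=14
Option C: A[2] 2->38, delta=36, new_sum=57+(36)=93
Option D: A[0] -2->28, delta=30, new_sum=57+(30)=87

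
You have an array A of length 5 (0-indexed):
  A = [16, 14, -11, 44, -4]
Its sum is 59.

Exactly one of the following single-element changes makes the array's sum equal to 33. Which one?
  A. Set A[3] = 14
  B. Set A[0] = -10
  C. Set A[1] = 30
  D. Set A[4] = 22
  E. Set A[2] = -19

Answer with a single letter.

Answer: B

Derivation:
Option A: A[3] 44->14, delta=-30, new_sum=59+(-30)=29
Option B: A[0] 16->-10, delta=-26, new_sum=59+(-26)=33 <-- matches target
Option C: A[1] 14->30, delta=16, new_sum=59+(16)=75
Option D: A[4] -4->22, delta=26, new_sum=59+(26)=85
Option E: A[2] -11->-19, delta=-8, new_sum=59+(-8)=51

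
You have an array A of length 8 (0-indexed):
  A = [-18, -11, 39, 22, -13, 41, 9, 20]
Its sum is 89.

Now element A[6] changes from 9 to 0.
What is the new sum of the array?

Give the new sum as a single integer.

Old value at index 6: 9
New value at index 6: 0
Delta = 0 - 9 = -9
New sum = old_sum + delta = 89 + (-9) = 80

Answer: 80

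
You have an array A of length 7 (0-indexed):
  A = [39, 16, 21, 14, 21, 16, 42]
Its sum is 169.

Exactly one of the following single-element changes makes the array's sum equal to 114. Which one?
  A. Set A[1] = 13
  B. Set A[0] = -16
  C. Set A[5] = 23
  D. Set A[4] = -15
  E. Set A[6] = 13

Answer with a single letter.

Answer: B

Derivation:
Option A: A[1] 16->13, delta=-3, new_sum=169+(-3)=166
Option B: A[0] 39->-16, delta=-55, new_sum=169+(-55)=114 <-- matches target
Option C: A[5] 16->23, delta=7, new_sum=169+(7)=176
Option D: A[4] 21->-15, delta=-36, new_sum=169+(-36)=133
Option E: A[6] 42->13, delta=-29, new_sum=169+(-29)=140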